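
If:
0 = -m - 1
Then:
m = -1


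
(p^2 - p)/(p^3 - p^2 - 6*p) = (1 - p)/(-p^2 + p + 6)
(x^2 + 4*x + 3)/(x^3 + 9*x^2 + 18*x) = (x + 1)/(x*(x + 6))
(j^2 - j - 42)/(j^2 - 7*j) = (j + 6)/j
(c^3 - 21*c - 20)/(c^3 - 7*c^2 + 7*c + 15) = (c + 4)/(c - 3)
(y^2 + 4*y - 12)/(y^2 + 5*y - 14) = (y + 6)/(y + 7)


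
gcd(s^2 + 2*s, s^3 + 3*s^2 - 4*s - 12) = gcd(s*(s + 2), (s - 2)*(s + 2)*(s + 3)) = s + 2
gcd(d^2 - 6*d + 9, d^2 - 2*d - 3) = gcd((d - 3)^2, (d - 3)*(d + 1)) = d - 3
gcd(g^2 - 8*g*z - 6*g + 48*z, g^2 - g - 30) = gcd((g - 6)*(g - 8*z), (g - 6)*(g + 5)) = g - 6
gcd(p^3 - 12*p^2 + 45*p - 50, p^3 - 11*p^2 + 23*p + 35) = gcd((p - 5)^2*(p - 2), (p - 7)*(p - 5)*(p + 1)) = p - 5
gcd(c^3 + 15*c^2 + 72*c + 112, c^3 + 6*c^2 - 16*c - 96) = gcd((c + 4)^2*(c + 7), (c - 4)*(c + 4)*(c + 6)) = c + 4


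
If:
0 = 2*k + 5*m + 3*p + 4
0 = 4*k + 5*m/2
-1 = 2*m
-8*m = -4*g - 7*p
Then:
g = 23/96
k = 5/16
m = -1/2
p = -17/24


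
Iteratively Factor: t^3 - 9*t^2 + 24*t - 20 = (t - 5)*(t^2 - 4*t + 4) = (t - 5)*(t - 2)*(t - 2)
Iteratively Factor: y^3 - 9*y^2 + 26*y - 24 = (y - 3)*(y^2 - 6*y + 8) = (y - 3)*(y - 2)*(y - 4)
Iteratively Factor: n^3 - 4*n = (n + 2)*(n^2 - 2*n) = n*(n + 2)*(n - 2)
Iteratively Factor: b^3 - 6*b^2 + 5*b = (b - 5)*(b^2 - b) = (b - 5)*(b - 1)*(b)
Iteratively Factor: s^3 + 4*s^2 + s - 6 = (s + 2)*(s^2 + 2*s - 3) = (s + 2)*(s + 3)*(s - 1)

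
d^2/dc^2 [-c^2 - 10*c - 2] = -2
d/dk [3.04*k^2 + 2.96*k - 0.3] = 6.08*k + 2.96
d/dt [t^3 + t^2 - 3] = t*(3*t + 2)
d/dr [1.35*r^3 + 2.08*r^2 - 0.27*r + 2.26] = 4.05*r^2 + 4.16*r - 0.27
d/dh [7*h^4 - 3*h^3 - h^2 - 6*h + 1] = 28*h^3 - 9*h^2 - 2*h - 6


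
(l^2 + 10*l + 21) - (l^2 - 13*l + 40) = 23*l - 19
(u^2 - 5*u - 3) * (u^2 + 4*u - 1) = u^4 - u^3 - 24*u^2 - 7*u + 3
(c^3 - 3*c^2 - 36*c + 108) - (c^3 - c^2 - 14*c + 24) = -2*c^2 - 22*c + 84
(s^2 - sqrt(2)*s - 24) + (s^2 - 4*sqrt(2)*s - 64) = 2*s^2 - 5*sqrt(2)*s - 88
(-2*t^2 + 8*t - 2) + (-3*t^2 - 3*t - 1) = -5*t^2 + 5*t - 3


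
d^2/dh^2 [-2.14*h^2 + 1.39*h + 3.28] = -4.28000000000000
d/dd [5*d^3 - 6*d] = 15*d^2 - 6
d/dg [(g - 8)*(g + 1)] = 2*g - 7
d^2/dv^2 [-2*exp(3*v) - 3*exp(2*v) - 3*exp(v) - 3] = (-18*exp(2*v) - 12*exp(v) - 3)*exp(v)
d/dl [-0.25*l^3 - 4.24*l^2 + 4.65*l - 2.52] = -0.75*l^2 - 8.48*l + 4.65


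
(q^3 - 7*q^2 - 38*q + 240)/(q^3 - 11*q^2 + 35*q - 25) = (q^2 - 2*q - 48)/(q^2 - 6*q + 5)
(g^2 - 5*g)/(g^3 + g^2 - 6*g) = (g - 5)/(g^2 + g - 6)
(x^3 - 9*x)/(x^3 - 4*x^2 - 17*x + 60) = x*(x + 3)/(x^2 - x - 20)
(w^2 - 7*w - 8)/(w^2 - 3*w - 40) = (w + 1)/(w + 5)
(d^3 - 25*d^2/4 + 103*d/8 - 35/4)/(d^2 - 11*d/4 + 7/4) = (d^2 - 9*d/2 + 5)/(d - 1)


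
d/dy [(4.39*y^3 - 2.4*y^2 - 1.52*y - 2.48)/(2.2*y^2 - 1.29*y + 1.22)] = (9.658*y^4 - 11.3262*y^3 + 22.5074*y^2 + 5.056*y - 5.0536)/(4.84*y^4 - 5.676*y^3 + 7.0321*y^2 - 3.1476*y + 1.4884)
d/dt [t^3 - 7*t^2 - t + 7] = 3*t^2 - 14*t - 1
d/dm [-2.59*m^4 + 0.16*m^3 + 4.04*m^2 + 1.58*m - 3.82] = -10.36*m^3 + 0.48*m^2 + 8.08*m + 1.58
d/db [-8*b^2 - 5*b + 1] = -16*b - 5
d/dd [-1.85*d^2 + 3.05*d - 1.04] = 3.05 - 3.7*d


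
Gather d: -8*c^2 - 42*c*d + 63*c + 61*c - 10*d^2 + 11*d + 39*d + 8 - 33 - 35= -8*c^2 + 124*c - 10*d^2 + d*(50 - 42*c) - 60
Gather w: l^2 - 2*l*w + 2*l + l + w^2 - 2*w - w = l^2 + 3*l + w^2 + w*(-2*l - 3)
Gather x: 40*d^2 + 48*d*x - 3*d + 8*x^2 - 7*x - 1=40*d^2 - 3*d + 8*x^2 + x*(48*d - 7) - 1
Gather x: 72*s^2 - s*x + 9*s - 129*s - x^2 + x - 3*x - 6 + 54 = 72*s^2 - 120*s - x^2 + x*(-s - 2) + 48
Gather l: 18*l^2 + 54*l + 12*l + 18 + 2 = 18*l^2 + 66*l + 20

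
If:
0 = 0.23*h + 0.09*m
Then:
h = -0.391304347826087*m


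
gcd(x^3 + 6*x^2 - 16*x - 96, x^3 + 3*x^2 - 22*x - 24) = x^2 + 2*x - 24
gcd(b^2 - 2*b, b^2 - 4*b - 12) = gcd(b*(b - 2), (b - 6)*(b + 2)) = 1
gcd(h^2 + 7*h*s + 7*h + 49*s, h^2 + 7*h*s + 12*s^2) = 1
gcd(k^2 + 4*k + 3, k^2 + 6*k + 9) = k + 3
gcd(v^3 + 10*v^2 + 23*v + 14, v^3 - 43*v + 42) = v + 7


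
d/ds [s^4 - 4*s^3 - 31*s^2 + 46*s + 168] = 4*s^3 - 12*s^2 - 62*s + 46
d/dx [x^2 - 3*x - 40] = 2*x - 3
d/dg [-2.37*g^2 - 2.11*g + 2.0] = -4.74*g - 2.11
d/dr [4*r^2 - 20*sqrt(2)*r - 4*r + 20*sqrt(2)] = 8*r - 20*sqrt(2) - 4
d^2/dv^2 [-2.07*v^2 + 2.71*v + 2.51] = -4.14000000000000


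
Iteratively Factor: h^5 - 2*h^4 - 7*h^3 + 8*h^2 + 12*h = (h - 3)*(h^4 + h^3 - 4*h^2 - 4*h) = (h - 3)*(h + 2)*(h^3 - h^2 - 2*h) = h*(h - 3)*(h + 2)*(h^2 - h - 2) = h*(h - 3)*(h + 1)*(h + 2)*(h - 2)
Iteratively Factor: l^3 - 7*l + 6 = (l - 1)*(l^2 + l - 6) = (l - 2)*(l - 1)*(l + 3)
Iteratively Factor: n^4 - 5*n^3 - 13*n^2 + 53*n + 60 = (n + 3)*(n^3 - 8*n^2 + 11*n + 20) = (n - 4)*(n + 3)*(n^2 - 4*n - 5) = (n - 4)*(n + 1)*(n + 3)*(n - 5)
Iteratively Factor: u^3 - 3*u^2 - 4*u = (u + 1)*(u^2 - 4*u) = (u - 4)*(u + 1)*(u)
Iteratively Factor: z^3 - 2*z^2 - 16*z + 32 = (z - 2)*(z^2 - 16) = (z - 4)*(z - 2)*(z + 4)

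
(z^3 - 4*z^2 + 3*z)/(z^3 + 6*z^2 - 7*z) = (z - 3)/(z + 7)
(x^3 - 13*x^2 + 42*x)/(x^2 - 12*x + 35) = x*(x - 6)/(x - 5)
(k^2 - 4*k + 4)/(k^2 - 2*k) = (k - 2)/k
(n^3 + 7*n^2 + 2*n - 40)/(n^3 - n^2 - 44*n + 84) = (n^2 + 9*n + 20)/(n^2 + n - 42)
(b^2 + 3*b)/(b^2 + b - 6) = b/(b - 2)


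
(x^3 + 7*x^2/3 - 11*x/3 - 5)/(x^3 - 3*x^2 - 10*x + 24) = (3*x^2 - 2*x - 5)/(3*(x^2 - 6*x + 8))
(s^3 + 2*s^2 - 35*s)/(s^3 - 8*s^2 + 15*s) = (s + 7)/(s - 3)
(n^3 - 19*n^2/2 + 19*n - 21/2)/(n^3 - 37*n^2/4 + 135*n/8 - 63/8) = 4*(n - 1)/(4*n - 3)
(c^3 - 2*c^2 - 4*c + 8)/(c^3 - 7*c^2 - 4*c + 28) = (c - 2)/(c - 7)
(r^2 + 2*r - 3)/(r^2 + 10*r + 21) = (r - 1)/(r + 7)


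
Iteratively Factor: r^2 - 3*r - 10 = (r - 5)*(r + 2)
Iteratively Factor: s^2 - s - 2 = (s - 2)*(s + 1)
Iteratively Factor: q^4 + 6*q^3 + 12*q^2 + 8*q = (q + 2)*(q^3 + 4*q^2 + 4*q) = (q + 2)^2*(q^2 + 2*q) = q*(q + 2)^2*(q + 2)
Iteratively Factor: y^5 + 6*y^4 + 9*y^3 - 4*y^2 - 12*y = (y + 3)*(y^4 + 3*y^3 - 4*y) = (y + 2)*(y + 3)*(y^3 + y^2 - 2*y) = (y - 1)*(y + 2)*(y + 3)*(y^2 + 2*y) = (y - 1)*(y + 2)^2*(y + 3)*(y)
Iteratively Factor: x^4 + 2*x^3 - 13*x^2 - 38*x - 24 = (x - 4)*(x^3 + 6*x^2 + 11*x + 6) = (x - 4)*(x + 1)*(x^2 + 5*x + 6) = (x - 4)*(x + 1)*(x + 2)*(x + 3)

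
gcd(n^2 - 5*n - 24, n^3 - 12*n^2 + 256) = n - 8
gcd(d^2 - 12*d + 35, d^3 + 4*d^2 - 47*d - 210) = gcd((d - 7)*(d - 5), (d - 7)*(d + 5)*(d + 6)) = d - 7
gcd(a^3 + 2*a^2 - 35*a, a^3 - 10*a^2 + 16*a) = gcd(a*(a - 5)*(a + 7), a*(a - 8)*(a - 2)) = a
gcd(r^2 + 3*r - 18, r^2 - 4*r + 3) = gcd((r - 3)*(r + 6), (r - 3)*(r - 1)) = r - 3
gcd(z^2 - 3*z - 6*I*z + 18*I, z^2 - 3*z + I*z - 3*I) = z - 3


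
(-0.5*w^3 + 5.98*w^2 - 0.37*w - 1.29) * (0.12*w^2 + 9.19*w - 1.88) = -0.06*w^5 - 3.8774*w^4 + 55.8518*w^3 - 14.7975*w^2 - 11.1595*w + 2.4252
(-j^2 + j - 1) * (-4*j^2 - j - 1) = 4*j^4 - 3*j^3 + 4*j^2 + 1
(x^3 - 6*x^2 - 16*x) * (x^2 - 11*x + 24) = x^5 - 17*x^4 + 74*x^3 + 32*x^2 - 384*x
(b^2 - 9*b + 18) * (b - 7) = b^3 - 16*b^2 + 81*b - 126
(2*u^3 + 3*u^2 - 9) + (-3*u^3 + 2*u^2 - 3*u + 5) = -u^3 + 5*u^2 - 3*u - 4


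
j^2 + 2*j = j*(j + 2)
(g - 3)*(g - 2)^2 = g^3 - 7*g^2 + 16*g - 12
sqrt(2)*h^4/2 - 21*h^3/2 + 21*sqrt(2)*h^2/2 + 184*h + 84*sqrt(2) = (h - 7*sqrt(2))*(h - 6*sqrt(2))*(h + 2*sqrt(2))*(sqrt(2)*h/2 + 1/2)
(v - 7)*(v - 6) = v^2 - 13*v + 42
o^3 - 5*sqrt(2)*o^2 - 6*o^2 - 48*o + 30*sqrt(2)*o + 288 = (o - 6)*(o - 8*sqrt(2))*(o + 3*sqrt(2))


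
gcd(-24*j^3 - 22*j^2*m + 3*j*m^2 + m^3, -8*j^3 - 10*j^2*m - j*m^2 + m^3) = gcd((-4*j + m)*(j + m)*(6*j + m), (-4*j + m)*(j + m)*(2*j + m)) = 4*j^2 + 3*j*m - m^2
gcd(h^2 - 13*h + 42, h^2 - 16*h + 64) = 1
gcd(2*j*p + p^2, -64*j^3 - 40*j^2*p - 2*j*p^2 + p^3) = 2*j + p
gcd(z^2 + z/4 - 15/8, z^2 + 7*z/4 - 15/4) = z - 5/4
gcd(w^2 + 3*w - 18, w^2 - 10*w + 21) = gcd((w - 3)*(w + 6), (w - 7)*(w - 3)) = w - 3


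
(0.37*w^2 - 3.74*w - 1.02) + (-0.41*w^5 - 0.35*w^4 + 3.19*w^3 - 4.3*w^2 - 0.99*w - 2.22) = -0.41*w^5 - 0.35*w^4 + 3.19*w^3 - 3.93*w^2 - 4.73*w - 3.24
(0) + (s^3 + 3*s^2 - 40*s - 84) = s^3 + 3*s^2 - 40*s - 84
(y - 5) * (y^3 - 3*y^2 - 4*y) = y^4 - 8*y^3 + 11*y^2 + 20*y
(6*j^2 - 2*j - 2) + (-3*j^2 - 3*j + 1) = 3*j^2 - 5*j - 1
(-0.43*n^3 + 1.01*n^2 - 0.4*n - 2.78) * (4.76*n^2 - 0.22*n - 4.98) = -2.0468*n^5 + 4.9022*n^4 + 0.0152*n^3 - 18.1746*n^2 + 2.6036*n + 13.8444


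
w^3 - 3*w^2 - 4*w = w*(w - 4)*(w + 1)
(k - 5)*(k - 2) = k^2 - 7*k + 10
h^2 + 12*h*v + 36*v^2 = (h + 6*v)^2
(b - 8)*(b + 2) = b^2 - 6*b - 16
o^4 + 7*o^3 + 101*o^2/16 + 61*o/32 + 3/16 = (o + 1/4)^2*(o + 1/2)*(o + 6)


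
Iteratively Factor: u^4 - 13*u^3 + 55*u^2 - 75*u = (u - 5)*(u^3 - 8*u^2 + 15*u) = (u - 5)^2*(u^2 - 3*u) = u*(u - 5)^2*(u - 3)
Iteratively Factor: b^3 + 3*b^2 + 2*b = (b + 1)*(b^2 + 2*b) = b*(b + 1)*(b + 2)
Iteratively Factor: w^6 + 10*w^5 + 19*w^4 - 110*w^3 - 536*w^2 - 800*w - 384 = (w + 3)*(w^5 + 7*w^4 - 2*w^3 - 104*w^2 - 224*w - 128) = (w + 3)*(w + 4)*(w^4 + 3*w^3 - 14*w^2 - 48*w - 32) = (w - 4)*(w + 3)*(w + 4)*(w^3 + 7*w^2 + 14*w + 8) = (w - 4)*(w + 2)*(w + 3)*(w + 4)*(w^2 + 5*w + 4) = (w - 4)*(w + 1)*(w + 2)*(w + 3)*(w + 4)*(w + 4)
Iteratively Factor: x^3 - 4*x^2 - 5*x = (x - 5)*(x^2 + x) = (x - 5)*(x + 1)*(x)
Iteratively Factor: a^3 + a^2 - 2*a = (a)*(a^2 + a - 2) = a*(a + 2)*(a - 1)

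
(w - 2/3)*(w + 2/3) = w^2 - 4/9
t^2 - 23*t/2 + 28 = (t - 8)*(t - 7/2)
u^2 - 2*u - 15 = (u - 5)*(u + 3)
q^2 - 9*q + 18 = (q - 6)*(q - 3)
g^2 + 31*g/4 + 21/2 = (g + 7/4)*(g + 6)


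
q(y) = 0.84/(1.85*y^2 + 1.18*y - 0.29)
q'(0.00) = -11.79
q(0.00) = -2.90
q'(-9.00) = 0.00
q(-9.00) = 0.01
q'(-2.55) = 0.09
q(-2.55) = 0.10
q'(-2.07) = 0.20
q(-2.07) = 0.16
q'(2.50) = -0.04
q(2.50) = 0.06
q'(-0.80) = 598.08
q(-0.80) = -16.80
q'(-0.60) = 7.93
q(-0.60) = -2.53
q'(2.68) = -0.04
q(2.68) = 0.05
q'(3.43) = -0.02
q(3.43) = 0.03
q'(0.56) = -3.02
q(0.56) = 0.88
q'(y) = 0.84*(-3.7*y - 1.18)/(1.85*y^2 + 1.18*y - 0.29)^2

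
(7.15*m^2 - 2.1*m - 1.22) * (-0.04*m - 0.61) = -0.286*m^3 - 4.2775*m^2 + 1.3298*m + 0.7442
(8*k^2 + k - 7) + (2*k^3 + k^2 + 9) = 2*k^3 + 9*k^2 + k + 2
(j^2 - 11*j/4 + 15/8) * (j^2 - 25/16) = j^4 - 11*j^3/4 + 5*j^2/16 + 275*j/64 - 375/128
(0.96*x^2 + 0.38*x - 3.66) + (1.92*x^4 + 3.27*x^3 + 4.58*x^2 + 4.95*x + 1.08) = 1.92*x^4 + 3.27*x^3 + 5.54*x^2 + 5.33*x - 2.58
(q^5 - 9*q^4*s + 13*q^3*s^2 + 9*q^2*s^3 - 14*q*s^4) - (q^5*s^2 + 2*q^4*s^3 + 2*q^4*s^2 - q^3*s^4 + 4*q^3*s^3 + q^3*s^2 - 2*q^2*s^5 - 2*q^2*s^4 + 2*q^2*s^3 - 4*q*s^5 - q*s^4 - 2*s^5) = -q^5*s^2 + q^5 - 2*q^4*s^3 - 2*q^4*s^2 - 9*q^4*s + q^3*s^4 - 4*q^3*s^3 + 12*q^3*s^2 + 2*q^2*s^5 + 2*q^2*s^4 + 7*q^2*s^3 + 4*q*s^5 - 13*q*s^4 + 2*s^5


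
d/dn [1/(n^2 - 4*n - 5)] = 2*(2 - n)/(-n^2 + 4*n + 5)^2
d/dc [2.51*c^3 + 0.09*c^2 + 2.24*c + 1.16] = 7.53*c^2 + 0.18*c + 2.24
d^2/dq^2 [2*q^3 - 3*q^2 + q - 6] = 12*q - 6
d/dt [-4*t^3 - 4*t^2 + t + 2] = -12*t^2 - 8*t + 1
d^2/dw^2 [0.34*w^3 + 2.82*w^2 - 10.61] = 2.04*w + 5.64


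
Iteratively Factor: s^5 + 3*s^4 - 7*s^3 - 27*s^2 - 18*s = (s + 1)*(s^4 + 2*s^3 - 9*s^2 - 18*s) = (s - 3)*(s + 1)*(s^3 + 5*s^2 + 6*s) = (s - 3)*(s + 1)*(s + 3)*(s^2 + 2*s) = (s - 3)*(s + 1)*(s + 2)*(s + 3)*(s)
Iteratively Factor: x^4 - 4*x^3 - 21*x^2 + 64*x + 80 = (x + 1)*(x^3 - 5*x^2 - 16*x + 80) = (x - 4)*(x + 1)*(x^2 - x - 20) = (x - 4)*(x + 1)*(x + 4)*(x - 5)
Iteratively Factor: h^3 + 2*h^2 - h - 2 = (h + 2)*(h^2 - 1) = (h - 1)*(h + 2)*(h + 1)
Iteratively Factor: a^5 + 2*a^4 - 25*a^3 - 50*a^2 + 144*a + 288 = (a + 4)*(a^4 - 2*a^3 - 17*a^2 + 18*a + 72) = (a + 2)*(a + 4)*(a^3 - 4*a^2 - 9*a + 36) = (a - 3)*(a + 2)*(a + 4)*(a^2 - a - 12) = (a - 4)*(a - 3)*(a + 2)*(a + 4)*(a + 3)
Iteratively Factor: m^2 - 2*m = (m - 2)*(m)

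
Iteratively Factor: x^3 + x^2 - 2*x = (x)*(x^2 + x - 2) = x*(x + 2)*(x - 1)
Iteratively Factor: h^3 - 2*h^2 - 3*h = (h - 3)*(h^2 + h) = h*(h - 3)*(h + 1)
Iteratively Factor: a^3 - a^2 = (a)*(a^2 - a) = a^2*(a - 1)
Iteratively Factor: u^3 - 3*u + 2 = (u + 2)*(u^2 - 2*u + 1) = (u - 1)*(u + 2)*(u - 1)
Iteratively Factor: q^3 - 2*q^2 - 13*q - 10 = (q + 2)*(q^2 - 4*q - 5) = (q - 5)*(q + 2)*(q + 1)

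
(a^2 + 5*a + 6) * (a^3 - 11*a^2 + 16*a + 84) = a^5 - 6*a^4 - 33*a^3 + 98*a^2 + 516*a + 504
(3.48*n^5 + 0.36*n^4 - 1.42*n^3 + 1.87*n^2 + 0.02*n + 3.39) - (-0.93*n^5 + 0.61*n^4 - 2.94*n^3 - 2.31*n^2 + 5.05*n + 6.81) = 4.41*n^5 - 0.25*n^4 + 1.52*n^3 + 4.18*n^2 - 5.03*n - 3.42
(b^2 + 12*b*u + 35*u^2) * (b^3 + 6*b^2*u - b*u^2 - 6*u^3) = b^5 + 18*b^4*u + 106*b^3*u^2 + 192*b^2*u^3 - 107*b*u^4 - 210*u^5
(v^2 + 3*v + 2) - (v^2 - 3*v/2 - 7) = 9*v/2 + 9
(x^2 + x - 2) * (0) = 0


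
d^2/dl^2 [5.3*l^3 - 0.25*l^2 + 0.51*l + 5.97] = 31.8*l - 0.5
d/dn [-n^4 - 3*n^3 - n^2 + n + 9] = -4*n^3 - 9*n^2 - 2*n + 1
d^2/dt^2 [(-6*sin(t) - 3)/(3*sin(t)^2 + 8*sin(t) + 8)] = 6*(9*sin(t)^5 - 6*sin(t)^4 - 126*sin(t)^3 - 107*sin(t)^2 + 104*sin(t) + 88)/(3*sin(t)^2 + 8*sin(t) + 8)^3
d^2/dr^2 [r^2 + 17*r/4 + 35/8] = 2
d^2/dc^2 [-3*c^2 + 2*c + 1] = -6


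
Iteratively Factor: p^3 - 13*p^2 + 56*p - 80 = (p - 5)*(p^2 - 8*p + 16) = (p - 5)*(p - 4)*(p - 4)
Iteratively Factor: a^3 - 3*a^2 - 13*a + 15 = (a - 5)*(a^2 + 2*a - 3) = (a - 5)*(a - 1)*(a + 3)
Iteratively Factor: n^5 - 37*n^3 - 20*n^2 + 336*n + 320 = (n + 4)*(n^4 - 4*n^3 - 21*n^2 + 64*n + 80) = (n + 1)*(n + 4)*(n^3 - 5*n^2 - 16*n + 80) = (n - 4)*(n + 1)*(n + 4)*(n^2 - n - 20) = (n - 4)*(n + 1)*(n + 4)^2*(n - 5)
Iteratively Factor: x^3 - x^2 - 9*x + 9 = (x - 1)*(x^2 - 9) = (x - 3)*(x - 1)*(x + 3)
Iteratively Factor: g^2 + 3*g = (g)*(g + 3)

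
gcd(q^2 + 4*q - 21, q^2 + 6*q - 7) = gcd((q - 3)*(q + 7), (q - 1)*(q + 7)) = q + 7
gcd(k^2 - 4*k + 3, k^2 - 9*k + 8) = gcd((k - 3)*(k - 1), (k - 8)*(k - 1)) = k - 1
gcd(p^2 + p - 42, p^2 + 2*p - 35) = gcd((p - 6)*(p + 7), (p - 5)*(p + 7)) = p + 7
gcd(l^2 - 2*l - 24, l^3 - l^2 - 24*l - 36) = l - 6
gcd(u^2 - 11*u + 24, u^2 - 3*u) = u - 3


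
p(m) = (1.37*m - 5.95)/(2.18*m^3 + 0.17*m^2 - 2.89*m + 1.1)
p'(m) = (1.37*m - 5.95)*(-6.54*m^2 - 0.34*m + 2.89)/(2.18*m^3 + 0.17*m^2 - 2.89*m + 1.1)^2 + 1.37/(2.18*m^3 + 0.17*m^2 - 2.89*m + 1.1)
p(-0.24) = -3.54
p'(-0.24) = -4.41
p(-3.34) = 0.15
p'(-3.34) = 0.13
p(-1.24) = -9.70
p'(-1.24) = 84.70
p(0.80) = -374.54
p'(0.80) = 45408.51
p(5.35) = 0.00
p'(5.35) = 0.00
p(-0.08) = -4.55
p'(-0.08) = -8.80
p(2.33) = -0.12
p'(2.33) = 0.24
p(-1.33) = -67.20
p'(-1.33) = 4790.98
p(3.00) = -0.03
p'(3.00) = 0.06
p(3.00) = -0.03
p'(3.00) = 0.06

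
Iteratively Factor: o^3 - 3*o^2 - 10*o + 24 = (o + 3)*(o^2 - 6*o + 8) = (o - 4)*(o + 3)*(o - 2)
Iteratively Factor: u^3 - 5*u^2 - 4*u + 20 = (u - 5)*(u^2 - 4) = (u - 5)*(u - 2)*(u + 2)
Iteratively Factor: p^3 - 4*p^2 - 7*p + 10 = (p + 2)*(p^2 - 6*p + 5) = (p - 1)*(p + 2)*(p - 5)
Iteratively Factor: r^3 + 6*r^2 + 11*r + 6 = (r + 2)*(r^2 + 4*r + 3) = (r + 2)*(r + 3)*(r + 1)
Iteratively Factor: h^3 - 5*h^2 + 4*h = (h)*(h^2 - 5*h + 4) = h*(h - 4)*(h - 1)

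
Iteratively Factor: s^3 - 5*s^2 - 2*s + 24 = (s + 2)*(s^2 - 7*s + 12) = (s - 4)*(s + 2)*(s - 3)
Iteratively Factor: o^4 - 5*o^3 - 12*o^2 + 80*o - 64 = (o - 4)*(o^3 - o^2 - 16*o + 16) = (o - 4)*(o + 4)*(o^2 - 5*o + 4) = (o - 4)*(o - 1)*(o + 4)*(o - 4)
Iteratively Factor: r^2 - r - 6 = (r + 2)*(r - 3)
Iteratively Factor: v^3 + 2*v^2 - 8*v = (v)*(v^2 + 2*v - 8) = v*(v - 2)*(v + 4)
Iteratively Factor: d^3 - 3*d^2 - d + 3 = (d + 1)*(d^2 - 4*d + 3) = (d - 1)*(d + 1)*(d - 3)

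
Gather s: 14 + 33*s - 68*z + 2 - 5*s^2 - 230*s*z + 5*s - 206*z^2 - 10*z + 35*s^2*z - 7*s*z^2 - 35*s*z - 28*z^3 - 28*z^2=s^2*(35*z - 5) + s*(-7*z^2 - 265*z + 38) - 28*z^3 - 234*z^2 - 78*z + 16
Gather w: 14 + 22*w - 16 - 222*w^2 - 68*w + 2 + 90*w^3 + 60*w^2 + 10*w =90*w^3 - 162*w^2 - 36*w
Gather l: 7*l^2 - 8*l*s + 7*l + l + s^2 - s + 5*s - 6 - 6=7*l^2 + l*(8 - 8*s) + s^2 + 4*s - 12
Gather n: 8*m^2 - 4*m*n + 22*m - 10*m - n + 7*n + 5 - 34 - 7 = 8*m^2 + 12*m + n*(6 - 4*m) - 36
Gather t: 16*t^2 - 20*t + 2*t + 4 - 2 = 16*t^2 - 18*t + 2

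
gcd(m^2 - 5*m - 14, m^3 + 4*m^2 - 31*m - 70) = m + 2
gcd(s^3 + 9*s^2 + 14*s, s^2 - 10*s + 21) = 1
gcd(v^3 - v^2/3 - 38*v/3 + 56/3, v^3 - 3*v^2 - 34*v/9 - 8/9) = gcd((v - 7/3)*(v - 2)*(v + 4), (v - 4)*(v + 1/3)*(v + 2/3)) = 1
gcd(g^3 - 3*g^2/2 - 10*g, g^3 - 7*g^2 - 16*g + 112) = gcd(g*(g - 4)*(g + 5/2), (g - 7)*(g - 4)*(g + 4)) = g - 4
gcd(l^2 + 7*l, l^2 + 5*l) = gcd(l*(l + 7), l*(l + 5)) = l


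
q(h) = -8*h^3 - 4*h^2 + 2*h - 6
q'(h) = -24*h^2 - 8*h + 2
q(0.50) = -7.00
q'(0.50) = -8.00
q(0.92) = -13.78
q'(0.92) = -25.67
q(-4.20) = 507.74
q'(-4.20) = -387.76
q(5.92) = -1794.14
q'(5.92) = -886.47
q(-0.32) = -6.79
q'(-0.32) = 2.10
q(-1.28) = 1.66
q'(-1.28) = -27.08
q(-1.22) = 0.13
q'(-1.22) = -23.96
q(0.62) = -8.20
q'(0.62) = -12.19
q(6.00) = -1866.00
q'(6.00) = -910.00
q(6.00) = -1866.00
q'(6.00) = -910.00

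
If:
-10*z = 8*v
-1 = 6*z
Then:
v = 5/24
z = -1/6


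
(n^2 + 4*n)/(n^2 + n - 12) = n/(n - 3)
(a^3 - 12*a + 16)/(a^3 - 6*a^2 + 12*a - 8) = (a + 4)/(a - 2)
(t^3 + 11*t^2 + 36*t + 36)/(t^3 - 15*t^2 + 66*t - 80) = (t^3 + 11*t^2 + 36*t + 36)/(t^3 - 15*t^2 + 66*t - 80)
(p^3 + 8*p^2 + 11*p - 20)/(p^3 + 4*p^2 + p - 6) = (p^2 + 9*p + 20)/(p^2 + 5*p + 6)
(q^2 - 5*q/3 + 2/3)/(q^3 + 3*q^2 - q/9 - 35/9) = 3*(3*q - 2)/(9*q^2 + 36*q + 35)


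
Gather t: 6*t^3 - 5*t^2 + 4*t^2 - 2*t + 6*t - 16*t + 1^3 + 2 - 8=6*t^3 - t^2 - 12*t - 5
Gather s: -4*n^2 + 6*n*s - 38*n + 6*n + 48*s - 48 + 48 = -4*n^2 - 32*n + s*(6*n + 48)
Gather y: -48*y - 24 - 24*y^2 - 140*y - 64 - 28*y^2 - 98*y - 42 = -52*y^2 - 286*y - 130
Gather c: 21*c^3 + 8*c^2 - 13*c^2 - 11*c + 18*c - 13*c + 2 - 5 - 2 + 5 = 21*c^3 - 5*c^2 - 6*c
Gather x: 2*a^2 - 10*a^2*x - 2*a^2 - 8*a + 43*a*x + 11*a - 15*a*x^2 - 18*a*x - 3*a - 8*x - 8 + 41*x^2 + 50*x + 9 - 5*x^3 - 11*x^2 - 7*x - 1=-5*x^3 + x^2*(30 - 15*a) + x*(-10*a^2 + 25*a + 35)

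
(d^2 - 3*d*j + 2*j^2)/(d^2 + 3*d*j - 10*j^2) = (d - j)/(d + 5*j)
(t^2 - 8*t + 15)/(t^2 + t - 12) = (t - 5)/(t + 4)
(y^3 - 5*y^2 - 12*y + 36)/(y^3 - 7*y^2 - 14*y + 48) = (y - 6)/(y - 8)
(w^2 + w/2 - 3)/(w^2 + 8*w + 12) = (w - 3/2)/(w + 6)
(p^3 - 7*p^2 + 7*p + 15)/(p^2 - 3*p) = p - 4 - 5/p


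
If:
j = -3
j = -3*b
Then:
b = 1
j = -3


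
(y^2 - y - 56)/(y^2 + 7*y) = (y - 8)/y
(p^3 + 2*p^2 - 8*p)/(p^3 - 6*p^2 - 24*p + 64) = p/(p - 8)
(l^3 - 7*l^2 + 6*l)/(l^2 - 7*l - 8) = l*(-l^2 + 7*l - 6)/(-l^2 + 7*l + 8)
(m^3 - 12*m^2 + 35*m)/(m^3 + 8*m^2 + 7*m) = (m^2 - 12*m + 35)/(m^2 + 8*m + 7)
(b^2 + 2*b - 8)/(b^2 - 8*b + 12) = (b + 4)/(b - 6)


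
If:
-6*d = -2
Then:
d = 1/3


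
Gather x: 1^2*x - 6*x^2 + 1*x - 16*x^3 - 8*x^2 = -16*x^3 - 14*x^2 + 2*x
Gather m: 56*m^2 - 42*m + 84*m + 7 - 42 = 56*m^2 + 42*m - 35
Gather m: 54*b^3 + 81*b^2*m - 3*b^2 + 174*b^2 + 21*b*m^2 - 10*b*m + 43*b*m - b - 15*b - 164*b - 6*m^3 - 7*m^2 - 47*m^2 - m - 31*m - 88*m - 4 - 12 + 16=54*b^3 + 171*b^2 - 180*b - 6*m^3 + m^2*(21*b - 54) + m*(81*b^2 + 33*b - 120)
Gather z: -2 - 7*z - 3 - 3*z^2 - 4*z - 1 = -3*z^2 - 11*z - 6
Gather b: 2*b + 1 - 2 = 2*b - 1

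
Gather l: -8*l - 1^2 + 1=-8*l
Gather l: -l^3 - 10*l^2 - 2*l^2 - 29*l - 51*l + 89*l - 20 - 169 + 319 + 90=-l^3 - 12*l^2 + 9*l + 220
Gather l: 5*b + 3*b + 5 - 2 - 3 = 8*b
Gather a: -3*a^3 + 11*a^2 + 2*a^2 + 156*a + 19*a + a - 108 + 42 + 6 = -3*a^3 + 13*a^2 + 176*a - 60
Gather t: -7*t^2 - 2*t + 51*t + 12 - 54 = -7*t^2 + 49*t - 42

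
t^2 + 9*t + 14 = (t + 2)*(t + 7)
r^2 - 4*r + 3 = (r - 3)*(r - 1)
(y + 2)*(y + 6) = y^2 + 8*y + 12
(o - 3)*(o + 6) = o^2 + 3*o - 18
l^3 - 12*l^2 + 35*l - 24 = (l - 8)*(l - 3)*(l - 1)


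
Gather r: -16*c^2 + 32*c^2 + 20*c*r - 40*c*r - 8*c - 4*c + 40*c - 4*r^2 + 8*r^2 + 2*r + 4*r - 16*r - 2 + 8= 16*c^2 + 28*c + 4*r^2 + r*(-20*c - 10) + 6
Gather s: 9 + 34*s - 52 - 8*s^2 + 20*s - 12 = -8*s^2 + 54*s - 55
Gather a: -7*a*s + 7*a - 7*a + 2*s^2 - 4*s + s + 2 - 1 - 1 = -7*a*s + 2*s^2 - 3*s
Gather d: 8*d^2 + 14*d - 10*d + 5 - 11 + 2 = 8*d^2 + 4*d - 4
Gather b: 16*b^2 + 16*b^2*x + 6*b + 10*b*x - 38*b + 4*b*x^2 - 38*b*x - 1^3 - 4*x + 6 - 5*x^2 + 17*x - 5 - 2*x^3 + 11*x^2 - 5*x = b^2*(16*x + 16) + b*(4*x^2 - 28*x - 32) - 2*x^3 + 6*x^2 + 8*x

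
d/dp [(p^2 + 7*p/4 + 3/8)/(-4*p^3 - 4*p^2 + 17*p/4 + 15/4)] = (128*p^4 + 448*p^3 + 504*p^2 + 336*p + 159)/(2*(256*p^6 + 512*p^5 - 288*p^4 - 1024*p^3 - 191*p^2 + 510*p + 225))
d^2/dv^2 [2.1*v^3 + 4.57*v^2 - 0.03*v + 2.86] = 12.6*v + 9.14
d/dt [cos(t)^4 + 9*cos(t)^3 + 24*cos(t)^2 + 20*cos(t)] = -(4*cos(t)^3 + 27*cos(t)^2 + 48*cos(t) + 20)*sin(t)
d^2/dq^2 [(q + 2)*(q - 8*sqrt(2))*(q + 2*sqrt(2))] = 6*q - 12*sqrt(2) + 4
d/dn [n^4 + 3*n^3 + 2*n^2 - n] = 4*n^3 + 9*n^2 + 4*n - 1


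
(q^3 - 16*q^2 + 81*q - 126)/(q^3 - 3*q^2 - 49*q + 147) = (q - 6)/(q + 7)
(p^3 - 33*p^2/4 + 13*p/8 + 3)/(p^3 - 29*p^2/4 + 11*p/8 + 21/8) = (p - 8)/(p - 7)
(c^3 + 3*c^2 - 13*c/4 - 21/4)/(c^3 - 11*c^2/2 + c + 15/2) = (c + 7/2)/(c - 5)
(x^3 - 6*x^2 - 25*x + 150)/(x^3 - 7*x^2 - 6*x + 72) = (x^2 - 25)/(x^2 - x - 12)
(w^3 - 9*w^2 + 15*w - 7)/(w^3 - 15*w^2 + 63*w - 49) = (w - 1)/(w - 7)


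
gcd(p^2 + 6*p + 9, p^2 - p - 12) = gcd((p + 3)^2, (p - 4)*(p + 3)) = p + 3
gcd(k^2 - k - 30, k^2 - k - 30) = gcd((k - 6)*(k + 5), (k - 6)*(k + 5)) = k^2 - k - 30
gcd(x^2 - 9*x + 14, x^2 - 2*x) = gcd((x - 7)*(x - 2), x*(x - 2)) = x - 2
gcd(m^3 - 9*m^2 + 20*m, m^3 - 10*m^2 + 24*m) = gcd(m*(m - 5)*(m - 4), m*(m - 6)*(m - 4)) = m^2 - 4*m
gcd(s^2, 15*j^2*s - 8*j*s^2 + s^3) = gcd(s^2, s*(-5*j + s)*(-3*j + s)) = s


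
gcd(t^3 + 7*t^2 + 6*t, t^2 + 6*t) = t^2 + 6*t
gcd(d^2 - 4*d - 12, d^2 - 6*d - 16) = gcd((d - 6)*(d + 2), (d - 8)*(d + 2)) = d + 2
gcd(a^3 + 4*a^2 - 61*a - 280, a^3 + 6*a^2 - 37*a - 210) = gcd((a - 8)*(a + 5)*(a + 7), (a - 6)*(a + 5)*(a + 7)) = a^2 + 12*a + 35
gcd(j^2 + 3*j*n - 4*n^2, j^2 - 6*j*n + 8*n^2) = 1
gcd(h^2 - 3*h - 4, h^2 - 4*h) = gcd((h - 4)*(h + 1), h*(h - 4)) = h - 4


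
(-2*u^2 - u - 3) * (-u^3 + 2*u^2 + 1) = 2*u^5 - 3*u^4 + u^3 - 8*u^2 - u - 3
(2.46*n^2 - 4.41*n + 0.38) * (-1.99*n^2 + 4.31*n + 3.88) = -4.8954*n^4 + 19.3785*n^3 - 10.2185*n^2 - 15.473*n + 1.4744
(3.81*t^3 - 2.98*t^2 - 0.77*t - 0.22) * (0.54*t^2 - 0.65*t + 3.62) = 2.0574*t^5 - 4.0857*t^4 + 15.3134*t^3 - 10.4059*t^2 - 2.6444*t - 0.7964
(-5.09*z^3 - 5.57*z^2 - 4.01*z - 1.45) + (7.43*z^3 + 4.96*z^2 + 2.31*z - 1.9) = 2.34*z^3 - 0.61*z^2 - 1.7*z - 3.35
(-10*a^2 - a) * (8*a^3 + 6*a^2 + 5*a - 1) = -80*a^5 - 68*a^4 - 56*a^3 + 5*a^2 + a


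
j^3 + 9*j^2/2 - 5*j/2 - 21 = (j - 2)*(j + 3)*(j + 7/2)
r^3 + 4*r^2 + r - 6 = (r - 1)*(r + 2)*(r + 3)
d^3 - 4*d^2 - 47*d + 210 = (d - 6)*(d - 5)*(d + 7)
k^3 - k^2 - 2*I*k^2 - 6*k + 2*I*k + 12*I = (k - 3)*(k + 2)*(k - 2*I)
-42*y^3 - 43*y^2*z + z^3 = (-7*y + z)*(y + z)*(6*y + z)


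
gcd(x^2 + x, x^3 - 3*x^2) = x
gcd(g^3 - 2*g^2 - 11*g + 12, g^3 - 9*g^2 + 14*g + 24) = g - 4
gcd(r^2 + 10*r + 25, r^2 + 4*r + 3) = 1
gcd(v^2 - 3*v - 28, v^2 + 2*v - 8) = v + 4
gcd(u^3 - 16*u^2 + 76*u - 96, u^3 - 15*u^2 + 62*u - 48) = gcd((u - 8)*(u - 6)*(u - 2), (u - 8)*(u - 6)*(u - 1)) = u^2 - 14*u + 48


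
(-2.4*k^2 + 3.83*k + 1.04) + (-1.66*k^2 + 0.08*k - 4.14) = -4.06*k^2 + 3.91*k - 3.1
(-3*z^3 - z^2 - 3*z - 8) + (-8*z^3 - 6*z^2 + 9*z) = -11*z^3 - 7*z^2 + 6*z - 8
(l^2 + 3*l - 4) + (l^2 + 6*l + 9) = 2*l^2 + 9*l + 5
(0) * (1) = 0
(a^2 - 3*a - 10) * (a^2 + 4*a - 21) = a^4 + a^3 - 43*a^2 + 23*a + 210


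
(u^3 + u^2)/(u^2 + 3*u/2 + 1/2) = 2*u^2/(2*u + 1)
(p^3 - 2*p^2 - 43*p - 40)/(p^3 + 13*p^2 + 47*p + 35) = (p - 8)/(p + 7)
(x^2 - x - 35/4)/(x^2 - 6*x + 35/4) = (2*x + 5)/(2*x - 5)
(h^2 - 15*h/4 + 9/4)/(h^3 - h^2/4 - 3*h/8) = 2*(h - 3)/(h*(2*h + 1))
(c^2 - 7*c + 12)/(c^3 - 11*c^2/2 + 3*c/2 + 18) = 2/(2*c + 3)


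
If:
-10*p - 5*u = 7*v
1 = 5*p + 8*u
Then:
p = -56*v/55 - 1/11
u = 7*v/11 + 2/11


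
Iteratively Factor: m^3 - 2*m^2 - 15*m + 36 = (m - 3)*(m^2 + m - 12) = (m - 3)*(m + 4)*(m - 3)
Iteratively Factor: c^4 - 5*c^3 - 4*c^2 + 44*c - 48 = (c + 3)*(c^3 - 8*c^2 + 20*c - 16) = (c - 4)*(c + 3)*(c^2 - 4*c + 4) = (c - 4)*(c - 2)*(c + 3)*(c - 2)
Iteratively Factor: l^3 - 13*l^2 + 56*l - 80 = (l - 4)*(l^2 - 9*l + 20) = (l - 5)*(l - 4)*(l - 4)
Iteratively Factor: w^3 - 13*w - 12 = (w + 1)*(w^2 - w - 12) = (w + 1)*(w + 3)*(w - 4)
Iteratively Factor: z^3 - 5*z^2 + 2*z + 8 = (z - 2)*(z^2 - 3*z - 4) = (z - 2)*(z + 1)*(z - 4)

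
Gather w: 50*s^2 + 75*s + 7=50*s^2 + 75*s + 7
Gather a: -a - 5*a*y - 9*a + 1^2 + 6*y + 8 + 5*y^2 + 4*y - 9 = a*(-5*y - 10) + 5*y^2 + 10*y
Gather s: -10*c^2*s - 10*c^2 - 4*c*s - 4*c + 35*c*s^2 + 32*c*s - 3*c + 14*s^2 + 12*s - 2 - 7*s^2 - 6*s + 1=-10*c^2 - 7*c + s^2*(35*c + 7) + s*(-10*c^2 + 28*c + 6) - 1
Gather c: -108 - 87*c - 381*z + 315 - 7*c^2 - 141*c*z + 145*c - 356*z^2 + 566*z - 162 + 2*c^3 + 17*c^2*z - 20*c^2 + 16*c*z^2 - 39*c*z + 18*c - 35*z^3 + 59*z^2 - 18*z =2*c^3 + c^2*(17*z - 27) + c*(16*z^2 - 180*z + 76) - 35*z^3 - 297*z^2 + 167*z + 45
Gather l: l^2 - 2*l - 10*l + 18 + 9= l^2 - 12*l + 27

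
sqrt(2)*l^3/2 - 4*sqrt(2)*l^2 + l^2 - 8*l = l*(l - 8)*(sqrt(2)*l/2 + 1)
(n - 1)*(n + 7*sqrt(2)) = n^2 - n + 7*sqrt(2)*n - 7*sqrt(2)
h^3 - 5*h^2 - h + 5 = (h - 5)*(h - 1)*(h + 1)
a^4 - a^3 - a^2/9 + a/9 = a*(a - 1)*(a - 1/3)*(a + 1/3)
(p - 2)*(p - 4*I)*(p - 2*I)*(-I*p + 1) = -I*p^4 - 5*p^3 + 2*I*p^3 + 10*p^2 + 2*I*p^2 - 8*p - 4*I*p + 16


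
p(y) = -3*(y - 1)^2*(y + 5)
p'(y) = -3*(y - 1)^2 - 3*(y + 5)*(2*y - 2) = 9*(-y - 3)*(y - 1)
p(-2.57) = -92.91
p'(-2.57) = 13.82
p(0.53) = -3.66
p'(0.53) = 14.93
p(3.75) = -198.52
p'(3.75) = -167.06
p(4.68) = -393.27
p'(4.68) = -254.36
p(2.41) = -44.20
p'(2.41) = -68.65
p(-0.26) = -22.58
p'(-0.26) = 31.07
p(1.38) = -2.76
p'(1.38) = -14.98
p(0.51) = -3.97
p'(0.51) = 15.48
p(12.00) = -6171.00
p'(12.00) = -1485.00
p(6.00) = -825.00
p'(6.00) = -405.00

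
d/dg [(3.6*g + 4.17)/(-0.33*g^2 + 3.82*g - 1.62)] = (1.188*g^2 + 2.7522*g - 21.7614)/(0.1089*g^4 - 2.5212*g^3 + 15.6616*g^2 - 12.3768*g + 2.6244)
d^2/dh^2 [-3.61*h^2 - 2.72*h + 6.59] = -7.22000000000000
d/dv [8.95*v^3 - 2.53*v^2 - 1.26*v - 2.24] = 26.85*v^2 - 5.06*v - 1.26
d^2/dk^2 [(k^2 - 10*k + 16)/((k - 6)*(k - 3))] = 2*(-k^3 - 6*k^2 + 108*k - 288)/(k^6 - 27*k^5 + 297*k^4 - 1701*k^3 + 5346*k^2 - 8748*k + 5832)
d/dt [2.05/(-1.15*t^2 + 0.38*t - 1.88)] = (4.715*t - 0.779)/(1.15*t^2 - 0.38*t + 1.88)^2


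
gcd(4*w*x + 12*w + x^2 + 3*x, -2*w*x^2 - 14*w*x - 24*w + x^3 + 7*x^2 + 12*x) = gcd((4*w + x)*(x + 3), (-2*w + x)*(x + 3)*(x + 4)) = x + 3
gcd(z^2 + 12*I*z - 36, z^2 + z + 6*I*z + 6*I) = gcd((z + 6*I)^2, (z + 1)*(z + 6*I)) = z + 6*I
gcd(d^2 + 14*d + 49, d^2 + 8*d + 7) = d + 7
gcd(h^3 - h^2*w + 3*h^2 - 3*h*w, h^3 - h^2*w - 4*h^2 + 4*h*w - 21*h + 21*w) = -h^2 + h*w - 3*h + 3*w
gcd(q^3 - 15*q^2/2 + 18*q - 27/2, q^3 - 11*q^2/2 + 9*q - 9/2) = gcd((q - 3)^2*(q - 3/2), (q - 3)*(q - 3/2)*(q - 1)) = q^2 - 9*q/2 + 9/2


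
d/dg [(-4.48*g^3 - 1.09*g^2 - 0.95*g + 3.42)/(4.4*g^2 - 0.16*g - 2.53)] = (-19.712*g^4 + 1.4336*g^3 + 38.3576*g^2 - 24.5806*g + 2.9507)/(19.36*g^4 - 1.408*g^3 - 22.2384*g^2 + 0.8096*g + 6.4009)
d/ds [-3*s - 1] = -3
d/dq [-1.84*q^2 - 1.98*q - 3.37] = -3.68*q - 1.98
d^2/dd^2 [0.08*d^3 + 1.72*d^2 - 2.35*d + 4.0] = 0.48*d + 3.44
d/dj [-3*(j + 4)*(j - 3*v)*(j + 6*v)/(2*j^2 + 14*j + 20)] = 3*((j + 4)*(j - 3*v)*(j + 6*v)*(2*j + 7) - (j^2 + 7*j + 10)*((j + 4)*(j - 3*v) + (j + 4)*(j + 6*v) + (j - 3*v)*(j + 6*v)))/(2*(j^2 + 7*j + 10)^2)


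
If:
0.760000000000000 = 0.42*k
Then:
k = 1.81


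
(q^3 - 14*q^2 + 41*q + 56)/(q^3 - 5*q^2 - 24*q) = (q^2 - 6*q - 7)/(q*(q + 3))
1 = 1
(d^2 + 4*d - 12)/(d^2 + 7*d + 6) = (d - 2)/(d + 1)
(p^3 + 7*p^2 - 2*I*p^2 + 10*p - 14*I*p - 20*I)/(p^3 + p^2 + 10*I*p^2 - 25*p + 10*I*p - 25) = (p^3 + p^2*(7 - 2*I) + p*(10 - 14*I) - 20*I)/(p^3 + p^2*(1 + 10*I) + p*(-25 + 10*I) - 25)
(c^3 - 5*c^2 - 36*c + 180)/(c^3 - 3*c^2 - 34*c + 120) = (c - 6)/(c - 4)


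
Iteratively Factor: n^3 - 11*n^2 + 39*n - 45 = (n - 3)*(n^2 - 8*n + 15) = (n - 3)^2*(n - 5)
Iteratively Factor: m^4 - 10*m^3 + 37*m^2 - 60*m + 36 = (m - 2)*(m^3 - 8*m^2 + 21*m - 18) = (m - 3)*(m - 2)*(m^2 - 5*m + 6) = (m - 3)*(m - 2)^2*(m - 3)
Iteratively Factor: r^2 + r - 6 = (r - 2)*(r + 3)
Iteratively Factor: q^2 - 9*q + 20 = (q - 5)*(q - 4)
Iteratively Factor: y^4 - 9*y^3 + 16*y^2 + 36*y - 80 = (y - 2)*(y^3 - 7*y^2 + 2*y + 40) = (y - 5)*(y - 2)*(y^2 - 2*y - 8) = (y - 5)*(y - 2)*(y + 2)*(y - 4)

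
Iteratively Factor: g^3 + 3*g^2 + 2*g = (g)*(g^2 + 3*g + 2) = g*(g + 1)*(g + 2)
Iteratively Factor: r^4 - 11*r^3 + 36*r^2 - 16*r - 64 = (r - 4)*(r^3 - 7*r^2 + 8*r + 16) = (r - 4)^2*(r^2 - 3*r - 4) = (r - 4)^3*(r + 1)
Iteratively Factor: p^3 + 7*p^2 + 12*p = (p + 4)*(p^2 + 3*p) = p*(p + 4)*(p + 3)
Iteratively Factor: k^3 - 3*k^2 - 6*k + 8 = (k - 4)*(k^2 + k - 2) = (k - 4)*(k + 2)*(k - 1)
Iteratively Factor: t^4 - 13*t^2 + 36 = (t + 3)*(t^3 - 3*t^2 - 4*t + 12) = (t + 2)*(t + 3)*(t^2 - 5*t + 6) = (t - 2)*(t + 2)*(t + 3)*(t - 3)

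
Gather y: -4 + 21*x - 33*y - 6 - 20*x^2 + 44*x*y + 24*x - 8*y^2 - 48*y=-20*x^2 + 45*x - 8*y^2 + y*(44*x - 81) - 10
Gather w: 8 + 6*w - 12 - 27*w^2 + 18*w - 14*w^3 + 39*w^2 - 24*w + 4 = -14*w^3 + 12*w^2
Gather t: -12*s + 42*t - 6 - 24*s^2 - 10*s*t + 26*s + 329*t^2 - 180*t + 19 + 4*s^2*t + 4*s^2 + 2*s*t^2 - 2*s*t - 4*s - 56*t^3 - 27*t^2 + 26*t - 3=-20*s^2 + 10*s - 56*t^3 + t^2*(2*s + 302) + t*(4*s^2 - 12*s - 112) + 10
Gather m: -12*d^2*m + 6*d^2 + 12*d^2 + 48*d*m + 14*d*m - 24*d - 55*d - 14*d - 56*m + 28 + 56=18*d^2 - 93*d + m*(-12*d^2 + 62*d - 56) + 84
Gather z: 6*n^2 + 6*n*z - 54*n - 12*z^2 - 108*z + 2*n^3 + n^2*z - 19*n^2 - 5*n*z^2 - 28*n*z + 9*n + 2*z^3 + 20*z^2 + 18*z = 2*n^3 - 13*n^2 - 45*n + 2*z^3 + z^2*(8 - 5*n) + z*(n^2 - 22*n - 90)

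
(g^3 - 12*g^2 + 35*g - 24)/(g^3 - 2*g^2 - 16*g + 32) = (g^3 - 12*g^2 + 35*g - 24)/(g^3 - 2*g^2 - 16*g + 32)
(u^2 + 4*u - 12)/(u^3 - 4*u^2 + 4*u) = (u + 6)/(u*(u - 2))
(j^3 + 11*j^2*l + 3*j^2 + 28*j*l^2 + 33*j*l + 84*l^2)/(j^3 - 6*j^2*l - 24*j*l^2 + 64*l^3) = (j^2 + 7*j*l + 3*j + 21*l)/(j^2 - 10*j*l + 16*l^2)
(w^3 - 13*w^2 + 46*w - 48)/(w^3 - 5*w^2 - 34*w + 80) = (w - 3)/(w + 5)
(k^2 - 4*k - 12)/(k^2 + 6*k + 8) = (k - 6)/(k + 4)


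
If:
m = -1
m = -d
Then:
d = 1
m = -1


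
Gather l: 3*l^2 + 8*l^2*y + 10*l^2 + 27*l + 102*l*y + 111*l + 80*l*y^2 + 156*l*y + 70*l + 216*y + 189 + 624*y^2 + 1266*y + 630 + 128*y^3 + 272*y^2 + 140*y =l^2*(8*y + 13) + l*(80*y^2 + 258*y + 208) + 128*y^3 + 896*y^2 + 1622*y + 819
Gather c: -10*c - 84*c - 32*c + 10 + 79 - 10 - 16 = 63 - 126*c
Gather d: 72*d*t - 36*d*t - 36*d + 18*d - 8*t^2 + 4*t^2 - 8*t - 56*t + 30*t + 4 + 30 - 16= d*(36*t - 18) - 4*t^2 - 34*t + 18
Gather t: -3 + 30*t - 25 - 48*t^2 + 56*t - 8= -48*t^2 + 86*t - 36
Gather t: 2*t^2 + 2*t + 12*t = 2*t^2 + 14*t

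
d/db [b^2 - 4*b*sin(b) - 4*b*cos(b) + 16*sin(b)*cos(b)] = -4*sqrt(2)*b*cos(b + pi/4) + 2*b - 4*sqrt(2)*sin(b + pi/4) + 16*cos(2*b)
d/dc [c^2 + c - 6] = 2*c + 1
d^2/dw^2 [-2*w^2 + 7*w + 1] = -4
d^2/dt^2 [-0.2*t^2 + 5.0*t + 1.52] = -0.400000000000000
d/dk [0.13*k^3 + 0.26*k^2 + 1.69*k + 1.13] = 0.39*k^2 + 0.52*k + 1.69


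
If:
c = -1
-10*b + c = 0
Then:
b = -1/10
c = -1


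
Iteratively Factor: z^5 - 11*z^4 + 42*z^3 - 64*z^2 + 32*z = (z - 4)*(z^4 - 7*z^3 + 14*z^2 - 8*z) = (z - 4)*(z - 1)*(z^3 - 6*z^2 + 8*z) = (z - 4)^2*(z - 1)*(z^2 - 2*z) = (z - 4)^2*(z - 2)*(z - 1)*(z)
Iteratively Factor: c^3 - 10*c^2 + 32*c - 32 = (c - 2)*(c^2 - 8*c + 16) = (c - 4)*(c - 2)*(c - 4)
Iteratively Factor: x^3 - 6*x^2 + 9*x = (x - 3)*(x^2 - 3*x) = x*(x - 3)*(x - 3)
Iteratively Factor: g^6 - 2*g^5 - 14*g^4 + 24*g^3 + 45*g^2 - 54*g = (g - 3)*(g^5 + g^4 - 11*g^3 - 9*g^2 + 18*g) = (g - 3)*(g - 1)*(g^4 + 2*g^3 - 9*g^2 - 18*g) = (g - 3)^2*(g - 1)*(g^3 + 5*g^2 + 6*g) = g*(g - 3)^2*(g - 1)*(g^2 + 5*g + 6) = g*(g - 3)^2*(g - 1)*(g + 2)*(g + 3)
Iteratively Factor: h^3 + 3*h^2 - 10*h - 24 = (h + 4)*(h^2 - h - 6) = (h - 3)*(h + 4)*(h + 2)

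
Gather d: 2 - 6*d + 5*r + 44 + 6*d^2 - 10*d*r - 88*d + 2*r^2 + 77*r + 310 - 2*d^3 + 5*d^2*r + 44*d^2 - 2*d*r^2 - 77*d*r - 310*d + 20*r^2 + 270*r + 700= -2*d^3 + d^2*(5*r + 50) + d*(-2*r^2 - 87*r - 404) + 22*r^2 + 352*r + 1056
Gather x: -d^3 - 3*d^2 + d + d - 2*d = -d^3 - 3*d^2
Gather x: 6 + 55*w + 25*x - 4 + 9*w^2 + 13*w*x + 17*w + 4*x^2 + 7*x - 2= 9*w^2 + 72*w + 4*x^2 + x*(13*w + 32)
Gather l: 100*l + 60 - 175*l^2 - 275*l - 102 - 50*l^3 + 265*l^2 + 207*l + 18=-50*l^3 + 90*l^2 + 32*l - 24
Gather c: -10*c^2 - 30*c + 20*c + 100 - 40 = -10*c^2 - 10*c + 60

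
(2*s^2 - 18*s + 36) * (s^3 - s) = 2*s^5 - 18*s^4 + 34*s^3 + 18*s^2 - 36*s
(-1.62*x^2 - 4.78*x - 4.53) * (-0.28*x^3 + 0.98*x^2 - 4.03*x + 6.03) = 0.4536*x^5 - 0.2492*x^4 + 3.1126*x^3 + 5.0554*x^2 - 10.5675*x - 27.3159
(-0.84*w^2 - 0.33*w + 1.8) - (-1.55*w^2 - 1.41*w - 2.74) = 0.71*w^2 + 1.08*w + 4.54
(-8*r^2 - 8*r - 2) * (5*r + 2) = -40*r^3 - 56*r^2 - 26*r - 4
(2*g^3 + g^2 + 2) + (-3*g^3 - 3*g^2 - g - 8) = -g^3 - 2*g^2 - g - 6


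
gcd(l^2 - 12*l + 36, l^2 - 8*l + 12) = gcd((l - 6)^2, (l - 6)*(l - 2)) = l - 6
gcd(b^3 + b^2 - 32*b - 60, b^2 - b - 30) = b^2 - b - 30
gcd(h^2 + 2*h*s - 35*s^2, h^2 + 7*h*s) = h + 7*s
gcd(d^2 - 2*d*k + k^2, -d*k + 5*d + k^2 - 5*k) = d - k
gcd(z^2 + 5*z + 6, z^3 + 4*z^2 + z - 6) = z^2 + 5*z + 6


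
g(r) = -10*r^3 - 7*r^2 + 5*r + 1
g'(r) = -30*r^2 - 14*r + 5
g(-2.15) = 57.28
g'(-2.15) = -103.58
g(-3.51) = 329.64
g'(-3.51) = -315.46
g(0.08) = 1.35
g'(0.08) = 3.69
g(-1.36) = 6.41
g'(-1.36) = -31.45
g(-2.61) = 118.06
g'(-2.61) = -162.82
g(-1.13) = 0.84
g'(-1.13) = -17.49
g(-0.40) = -1.48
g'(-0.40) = 5.80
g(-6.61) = 2550.15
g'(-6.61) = -1213.22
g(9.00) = -7811.00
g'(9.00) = -2551.00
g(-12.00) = 16213.00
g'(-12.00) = -4147.00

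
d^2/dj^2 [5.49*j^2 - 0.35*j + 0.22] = 10.9800000000000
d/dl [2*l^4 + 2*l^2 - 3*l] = 8*l^3 + 4*l - 3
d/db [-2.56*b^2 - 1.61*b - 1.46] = -5.12*b - 1.61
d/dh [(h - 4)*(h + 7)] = 2*h + 3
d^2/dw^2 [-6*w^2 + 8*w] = -12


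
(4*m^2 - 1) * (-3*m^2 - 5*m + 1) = -12*m^4 - 20*m^3 + 7*m^2 + 5*m - 1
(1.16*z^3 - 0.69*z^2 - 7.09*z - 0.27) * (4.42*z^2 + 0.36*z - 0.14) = 5.1272*z^5 - 2.6322*z^4 - 31.7486*z^3 - 3.6492*z^2 + 0.8954*z + 0.0378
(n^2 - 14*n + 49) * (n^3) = n^5 - 14*n^4 + 49*n^3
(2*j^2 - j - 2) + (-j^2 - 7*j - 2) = j^2 - 8*j - 4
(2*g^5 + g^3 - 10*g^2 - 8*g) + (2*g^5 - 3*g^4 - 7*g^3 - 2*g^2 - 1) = 4*g^5 - 3*g^4 - 6*g^3 - 12*g^2 - 8*g - 1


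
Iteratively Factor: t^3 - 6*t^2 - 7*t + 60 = (t + 3)*(t^2 - 9*t + 20) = (t - 5)*(t + 3)*(t - 4)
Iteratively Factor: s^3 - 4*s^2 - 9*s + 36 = (s - 4)*(s^2 - 9) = (s - 4)*(s + 3)*(s - 3)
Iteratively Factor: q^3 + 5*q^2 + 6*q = (q + 2)*(q^2 + 3*q) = q*(q + 2)*(q + 3)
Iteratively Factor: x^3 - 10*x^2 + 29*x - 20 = (x - 1)*(x^2 - 9*x + 20) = (x - 4)*(x - 1)*(x - 5)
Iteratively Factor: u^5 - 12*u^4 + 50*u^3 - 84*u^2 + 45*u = (u - 3)*(u^4 - 9*u^3 + 23*u^2 - 15*u) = (u - 3)^2*(u^3 - 6*u^2 + 5*u) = (u - 5)*(u - 3)^2*(u^2 - u) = u*(u - 5)*(u - 3)^2*(u - 1)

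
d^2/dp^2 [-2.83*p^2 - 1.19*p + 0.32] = -5.66000000000000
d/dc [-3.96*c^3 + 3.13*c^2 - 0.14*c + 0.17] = -11.88*c^2 + 6.26*c - 0.14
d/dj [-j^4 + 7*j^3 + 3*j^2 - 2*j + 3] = -4*j^3 + 21*j^2 + 6*j - 2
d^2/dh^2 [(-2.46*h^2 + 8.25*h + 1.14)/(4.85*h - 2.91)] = 244.840998/(114.084125*h^3 - 205.351425*h^2 + 123.210855*h - 24.642171)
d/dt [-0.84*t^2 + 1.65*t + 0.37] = 1.65 - 1.68*t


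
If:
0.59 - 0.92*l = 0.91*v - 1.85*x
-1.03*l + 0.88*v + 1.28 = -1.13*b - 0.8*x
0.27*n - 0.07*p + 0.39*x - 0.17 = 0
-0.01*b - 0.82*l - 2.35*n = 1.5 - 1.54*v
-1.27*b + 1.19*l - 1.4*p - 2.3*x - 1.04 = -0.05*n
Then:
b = 3.15492908439818*x - 3.73892152956027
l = 3.20580089157172*x - 1.23689564877602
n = 1.05355598513983 - 1.92371156564773*x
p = 1.63514451411077 - 1.84860175321266*x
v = 1.89883955700432 - 1.20806243983075*x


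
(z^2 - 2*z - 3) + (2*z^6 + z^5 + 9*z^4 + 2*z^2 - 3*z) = 2*z^6 + z^5 + 9*z^4 + 3*z^2 - 5*z - 3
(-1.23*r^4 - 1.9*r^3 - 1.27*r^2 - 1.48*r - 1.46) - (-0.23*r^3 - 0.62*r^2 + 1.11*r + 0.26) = -1.23*r^4 - 1.67*r^3 - 0.65*r^2 - 2.59*r - 1.72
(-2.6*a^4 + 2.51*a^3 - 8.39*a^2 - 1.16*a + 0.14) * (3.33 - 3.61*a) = 9.386*a^5 - 17.7191*a^4 + 38.6462*a^3 - 23.7511*a^2 - 4.3682*a + 0.4662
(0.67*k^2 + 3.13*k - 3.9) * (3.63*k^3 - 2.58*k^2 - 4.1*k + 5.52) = 2.4321*k^5 + 9.6333*k^4 - 24.9794*k^3 + 0.927400000000001*k^2 + 33.2676*k - 21.528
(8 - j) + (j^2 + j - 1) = j^2 + 7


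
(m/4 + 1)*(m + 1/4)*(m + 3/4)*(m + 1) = m^4/4 + 3*m^3/2 + 147*m^2/64 + 79*m/64 + 3/16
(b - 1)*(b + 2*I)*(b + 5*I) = b^3 - b^2 + 7*I*b^2 - 10*b - 7*I*b + 10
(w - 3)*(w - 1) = w^2 - 4*w + 3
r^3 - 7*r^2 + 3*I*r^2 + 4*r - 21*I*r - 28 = (r - 7)*(r - I)*(r + 4*I)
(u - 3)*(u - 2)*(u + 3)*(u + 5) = u^4 + 3*u^3 - 19*u^2 - 27*u + 90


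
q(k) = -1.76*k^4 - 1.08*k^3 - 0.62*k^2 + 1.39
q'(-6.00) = 1411.44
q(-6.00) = -2068.61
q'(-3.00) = 164.64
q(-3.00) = -117.59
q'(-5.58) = 1129.17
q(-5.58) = -1536.55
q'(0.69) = -4.71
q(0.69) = 0.34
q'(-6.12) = 1499.95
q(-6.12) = -2243.26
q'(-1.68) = 26.32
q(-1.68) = -9.26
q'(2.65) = -157.05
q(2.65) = -109.86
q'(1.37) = -25.88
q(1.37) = -8.75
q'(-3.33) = 228.16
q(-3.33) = -182.02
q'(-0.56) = 0.91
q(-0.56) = 1.21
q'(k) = -7.04*k^3 - 3.24*k^2 - 1.24*k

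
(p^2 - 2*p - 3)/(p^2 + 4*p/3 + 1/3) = 3*(p - 3)/(3*p + 1)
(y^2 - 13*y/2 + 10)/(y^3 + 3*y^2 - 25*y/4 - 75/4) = 2*(y - 4)/(2*y^2 + 11*y + 15)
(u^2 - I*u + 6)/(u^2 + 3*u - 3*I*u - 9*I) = (u + 2*I)/(u + 3)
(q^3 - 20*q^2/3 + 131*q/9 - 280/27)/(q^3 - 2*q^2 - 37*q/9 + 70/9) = (q - 8/3)/(q + 2)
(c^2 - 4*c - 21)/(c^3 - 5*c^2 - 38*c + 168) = (c + 3)/(c^2 + 2*c - 24)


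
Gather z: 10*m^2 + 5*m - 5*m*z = 10*m^2 - 5*m*z + 5*m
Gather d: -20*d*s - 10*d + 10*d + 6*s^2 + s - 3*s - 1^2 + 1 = -20*d*s + 6*s^2 - 2*s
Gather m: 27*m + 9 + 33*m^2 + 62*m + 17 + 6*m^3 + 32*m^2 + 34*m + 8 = 6*m^3 + 65*m^2 + 123*m + 34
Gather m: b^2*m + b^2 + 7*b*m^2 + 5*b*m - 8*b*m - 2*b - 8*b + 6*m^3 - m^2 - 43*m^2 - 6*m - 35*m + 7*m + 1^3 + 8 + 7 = b^2 - 10*b + 6*m^3 + m^2*(7*b - 44) + m*(b^2 - 3*b - 34) + 16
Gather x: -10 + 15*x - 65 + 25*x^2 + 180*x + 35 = 25*x^2 + 195*x - 40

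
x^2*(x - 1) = x^3 - x^2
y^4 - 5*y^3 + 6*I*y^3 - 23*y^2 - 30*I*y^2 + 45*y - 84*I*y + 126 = (y - 7)*(y + 2)*(y + 3*I)^2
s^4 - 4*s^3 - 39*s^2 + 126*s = s*(s - 7)*(s - 3)*(s + 6)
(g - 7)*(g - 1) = g^2 - 8*g + 7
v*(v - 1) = v^2 - v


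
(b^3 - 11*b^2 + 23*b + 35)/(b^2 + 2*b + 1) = (b^2 - 12*b + 35)/(b + 1)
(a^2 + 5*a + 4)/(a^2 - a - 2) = (a + 4)/(a - 2)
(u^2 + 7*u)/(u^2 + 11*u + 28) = u/(u + 4)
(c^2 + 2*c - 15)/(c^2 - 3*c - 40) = (c - 3)/(c - 8)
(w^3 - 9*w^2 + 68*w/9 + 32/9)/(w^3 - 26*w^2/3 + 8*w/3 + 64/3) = (9*w^2 - 9*w - 4)/(3*(3*w^2 - 2*w - 8))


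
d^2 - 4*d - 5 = (d - 5)*(d + 1)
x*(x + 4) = x^2 + 4*x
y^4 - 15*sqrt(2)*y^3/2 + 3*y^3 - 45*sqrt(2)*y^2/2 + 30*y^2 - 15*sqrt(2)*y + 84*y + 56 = (y - 4*sqrt(2))*(y - 7*sqrt(2)/2)*(sqrt(2)*y/2 + sqrt(2))*(sqrt(2)*y + sqrt(2))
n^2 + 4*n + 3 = (n + 1)*(n + 3)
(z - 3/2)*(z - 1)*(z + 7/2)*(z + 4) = z^4 + 5*z^3 - 13*z^2/4 - 95*z/4 + 21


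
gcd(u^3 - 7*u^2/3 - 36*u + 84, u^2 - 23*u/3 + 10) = u - 6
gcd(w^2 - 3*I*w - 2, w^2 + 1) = w - I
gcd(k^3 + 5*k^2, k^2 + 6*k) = k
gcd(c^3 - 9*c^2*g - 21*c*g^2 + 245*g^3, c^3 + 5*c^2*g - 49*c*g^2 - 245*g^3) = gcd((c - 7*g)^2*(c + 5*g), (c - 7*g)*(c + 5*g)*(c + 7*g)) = c^2 - 2*c*g - 35*g^2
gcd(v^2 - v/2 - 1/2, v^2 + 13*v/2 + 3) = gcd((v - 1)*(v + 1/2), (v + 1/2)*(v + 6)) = v + 1/2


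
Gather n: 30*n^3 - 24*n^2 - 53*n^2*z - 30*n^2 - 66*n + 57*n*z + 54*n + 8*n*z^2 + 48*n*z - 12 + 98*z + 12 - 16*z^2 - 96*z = 30*n^3 + n^2*(-53*z - 54) + n*(8*z^2 + 105*z - 12) - 16*z^2 + 2*z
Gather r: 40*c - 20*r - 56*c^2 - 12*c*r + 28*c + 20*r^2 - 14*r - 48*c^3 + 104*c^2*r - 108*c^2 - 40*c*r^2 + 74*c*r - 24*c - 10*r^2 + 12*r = -48*c^3 - 164*c^2 + 44*c + r^2*(10 - 40*c) + r*(104*c^2 + 62*c - 22)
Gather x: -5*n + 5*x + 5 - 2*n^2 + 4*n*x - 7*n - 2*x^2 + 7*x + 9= -2*n^2 - 12*n - 2*x^2 + x*(4*n + 12) + 14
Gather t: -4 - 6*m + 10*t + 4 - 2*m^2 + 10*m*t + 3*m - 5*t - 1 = -2*m^2 - 3*m + t*(10*m + 5) - 1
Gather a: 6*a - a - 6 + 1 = 5*a - 5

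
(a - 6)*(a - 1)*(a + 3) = a^3 - 4*a^2 - 15*a + 18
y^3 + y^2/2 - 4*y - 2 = (y - 2)*(y + 1/2)*(y + 2)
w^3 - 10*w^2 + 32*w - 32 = (w - 4)^2*(w - 2)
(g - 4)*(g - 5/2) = g^2 - 13*g/2 + 10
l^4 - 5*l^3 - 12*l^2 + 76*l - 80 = (l - 5)*(l - 2)^2*(l + 4)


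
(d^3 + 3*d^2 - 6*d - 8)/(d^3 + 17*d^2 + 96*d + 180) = (d^3 + 3*d^2 - 6*d - 8)/(d^3 + 17*d^2 + 96*d + 180)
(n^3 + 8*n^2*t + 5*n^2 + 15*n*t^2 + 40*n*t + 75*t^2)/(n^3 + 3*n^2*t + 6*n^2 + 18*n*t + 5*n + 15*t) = (n + 5*t)/(n + 1)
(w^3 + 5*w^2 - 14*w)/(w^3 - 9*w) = (w^2 + 5*w - 14)/(w^2 - 9)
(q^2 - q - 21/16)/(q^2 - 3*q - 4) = (-q^2 + q + 21/16)/(-q^2 + 3*q + 4)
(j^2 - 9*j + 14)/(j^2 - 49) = (j - 2)/(j + 7)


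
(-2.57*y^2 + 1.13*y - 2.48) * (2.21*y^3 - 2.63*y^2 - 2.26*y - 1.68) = -5.6797*y^5 + 9.2564*y^4 - 2.6445*y^3 + 8.2862*y^2 + 3.7064*y + 4.1664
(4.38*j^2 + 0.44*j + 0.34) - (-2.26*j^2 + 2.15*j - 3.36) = 6.64*j^2 - 1.71*j + 3.7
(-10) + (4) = -6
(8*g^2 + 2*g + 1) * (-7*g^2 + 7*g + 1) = -56*g^4 + 42*g^3 + 15*g^2 + 9*g + 1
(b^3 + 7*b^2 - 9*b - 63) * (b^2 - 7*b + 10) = b^5 - 48*b^3 + 70*b^2 + 351*b - 630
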